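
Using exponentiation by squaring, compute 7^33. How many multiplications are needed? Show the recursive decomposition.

Computing 7^33 by squaring (build up from 7^1; each line after the first costs one multiplication):

7^1 = 7
7^2 = (7^1)^2 = 7^2 = 49
7^4 = (7^2)^2 = 49^2 = 2401
7^8 = (7^4)^2 = 2401^2 = 5764801
7^16 = (7^8)^2 = 5764801^2 = 33232930569601
7^32 = (7^16)^2 = 33232930569601^2 = 1104427674243920646305299201
7^33 = 7 * 7^32 = 7 * 1104427674243920646305299201 = 7730993719707444524137094407

Result: 7730993719707444524137094407
Multiplications needed: 6 (6 lines after 7^1)

7^33 = 7730993719707444524137094407. Using exponentiation by squaring, this requires 6 multiplications. The key idea: if the exponent is even, square the half-power; if odd, multiply by the base once.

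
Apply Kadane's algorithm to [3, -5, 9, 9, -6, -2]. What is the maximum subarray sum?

Using Kadane's algorithm on [3, -5, 9, 9, -6, -2]:

Scanning through the array:
Position 1 (value -5): max_ending_here = -2, max_so_far = 3
Position 2 (value 9): max_ending_here = 9, max_so_far = 9
Position 3 (value 9): max_ending_here = 18, max_so_far = 18
Position 4 (value -6): max_ending_here = 12, max_so_far = 18
Position 5 (value -2): max_ending_here = 10, max_so_far = 18

Maximum subarray: [9, 9]
Maximum sum: 18

The maximum subarray is [9, 9] with sum 18. This subarray runs from index 2 to index 3.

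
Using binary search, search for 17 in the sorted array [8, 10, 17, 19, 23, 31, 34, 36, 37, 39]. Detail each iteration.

Binary search for 17 in [8, 10, 17, 19, 23, 31, 34, 36, 37, 39]:

lo=0, hi=9, mid=4, arr[mid]=23 -> 23 > 17, search left half
lo=0, hi=3, mid=1, arr[mid]=10 -> 10 < 17, search right half
lo=2, hi=3, mid=2, arr[mid]=17 -> Found target at index 2!

Binary search finds 17 at index 2 after 3 comparisons. The search repeatedly halves the search space by comparing with the middle element.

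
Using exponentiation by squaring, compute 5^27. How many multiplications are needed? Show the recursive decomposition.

Computing 5^27 by squaring (build up from 5^1; each line after the first costs one multiplication):

5^1 = 5
5^2 = (5^1)^2 = 5^2 = 25
5^3 = 5 * 5^2 = 5 * 25 = 125
5^6 = (5^3)^2 = 125^2 = 15625
5^12 = (5^6)^2 = 15625^2 = 244140625
5^13 = 5 * 5^12 = 5 * 244140625 = 1220703125
5^26 = (5^13)^2 = 1220703125^2 = 1490116119384765625
5^27 = 5 * 5^26 = 5 * 1490116119384765625 = 7450580596923828125

Result: 7450580596923828125
Multiplications needed: 7 (7 lines after 5^1)

5^27 = 7450580596923828125. Using exponentiation by squaring, this requires 7 multiplications. The key idea: if the exponent is even, square the half-power; if odd, multiply by the base once.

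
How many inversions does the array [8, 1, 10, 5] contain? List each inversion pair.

Finding inversions in [8, 1, 10, 5]:

(0, 1): arr[0]=8 > arr[1]=1
(0, 3): arr[0]=8 > arr[3]=5
(2, 3): arr[2]=10 > arr[3]=5

Total inversions: 3

The array has 3 inversion(s): (0,1), (0,3), (2,3). Each pair (i,j) satisfies i < j and arr[i] > arr[j].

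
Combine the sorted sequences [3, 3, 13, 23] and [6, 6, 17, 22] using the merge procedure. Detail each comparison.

Merging process:

Compare 3 vs 6: take 3 from left. Merged: [3]
Compare 3 vs 6: take 3 from left. Merged: [3, 3]
Compare 13 vs 6: take 6 from right. Merged: [3, 3, 6]
Compare 13 vs 6: take 6 from right. Merged: [3, 3, 6, 6]
Compare 13 vs 17: take 13 from left. Merged: [3, 3, 6, 6, 13]
Compare 23 vs 17: take 17 from right. Merged: [3, 3, 6, 6, 13, 17]
Compare 23 vs 22: take 22 from right. Merged: [3, 3, 6, 6, 13, 17, 22]
Append remaining from left: [23]. Merged: [3, 3, 6, 6, 13, 17, 22, 23]

Final merged array: [3, 3, 6, 6, 13, 17, 22, 23]
Total comparisons: 7

The merged array is [3, 3, 6, 6, 13, 17, 22, 23], requiring 7 comparisons. The merge step runs in O(n) time where n is the total number of elements.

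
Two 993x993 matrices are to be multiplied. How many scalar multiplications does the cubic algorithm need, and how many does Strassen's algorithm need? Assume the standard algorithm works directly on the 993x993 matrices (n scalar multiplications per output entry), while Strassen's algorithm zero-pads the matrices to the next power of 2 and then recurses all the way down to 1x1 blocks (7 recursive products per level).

Matrix multiplication for 993x993 matrices:

Strassen's algorithm requires power-of-2 dimensions. Pad 993x993 to 1024x1024 (next power of 2).

Standard algorithm: 993^3 = 979146657 multiplications
Strassen's algorithm: 7^(log2(1024)) = 7^10 = 282475249 multiplications
Savings: 979146657 - 282475249 = 696671408 multiplications

Standard: 979146657 multiplications (993^3). Strassen: 282475249 multiplications (7^10, after padding to 1024x1024). Strassen reduces 8 recursive multiplications to 7 at each level.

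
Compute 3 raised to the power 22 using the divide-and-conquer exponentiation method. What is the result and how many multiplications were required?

Computing 3^22 by squaring (build up from 3^1; each line after the first costs one multiplication):

3^1 = 3
3^2 = (3^1)^2 = 3^2 = 9
3^4 = (3^2)^2 = 9^2 = 81
3^5 = 3 * 3^4 = 3 * 81 = 243
3^10 = (3^5)^2 = 243^2 = 59049
3^11 = 3 * 3^10 = 3 * 59049 = 177147
3^22 = (3^11)^2 = 177147^2 = 31381059609

Result: 31381059609
Multiplications needed: 6 (6 lines after 3^1)

3^22 = 31381059609. Using exponentiation by squaring, this requires 6 multiplications. The key idea: if the exponent is even, square the half-power; if odd, multiply by the base once.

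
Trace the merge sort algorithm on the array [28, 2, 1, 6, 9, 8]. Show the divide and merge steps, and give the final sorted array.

Merge sort trace:

Split: [28, 2, 1, 6, 9, 8] -> [28, 2, 1] and [6, 9, 8]
  Split: [28, 2, 1] -> [28] and [2, 1]
    Split: [2, 1] -> [2] and [1]
    Merge: [2] + [1] -> [1, 2]
  Merge: [28] + [1, 2] -> [1, 2, 28]
  Split: [6, 9, 8] -> [6] and [9, 8]
    Split: [9, 8] -> [9] and [8]
    Merge: [9] + [8] -> [8, 9]
  Merge: [6] + [8, 9] -> [6, 8, 9]
Merge: [1, 2, 28] + [6, 8, 9] -> [1, 2, 6, 8, 9, 28]

Final sorted array: [1, 2, 6, 8, 9, 28]

The merge sort proceeds by recursively splitting the array and merging sorted halves.
After all merges, the sorted array is [1, 2, 6, 8, 9, 28].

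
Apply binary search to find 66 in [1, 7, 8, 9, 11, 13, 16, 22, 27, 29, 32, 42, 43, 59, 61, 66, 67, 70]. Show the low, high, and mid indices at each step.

Binary search for 66 in [1, 7, 8, 9, 11, 13, 16, 22, 27, 29, 32, 42, 43, 59, 61, 66, 67, 70]:

lo=0, hi=17, mid=8, arr[mid]=27 -> 27 < 66, search right half
lo=9, hi=17, mid=13, arr[mid]=59 -> 59 < 66, search right half
lo=14, hi=17, mid=15, arr[mid]=66 -> Found target at index 15!

Binary search finds 66 at index 15 after 3 comparisons. The search repeatedly halves the search space by comparing with the middle element.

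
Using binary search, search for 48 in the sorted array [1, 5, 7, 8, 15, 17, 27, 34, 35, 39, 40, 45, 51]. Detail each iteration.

Binary search for 48 in [1, 5, 7, 8, 15, 17, 27, 34, 35, 39, 40, 45, 51]:

lo=0, hi=12, mid=6, arr[mid]=27 -> 27 < 48, search right half
lo=7, hi=12, mid=9, arr[mid]=39 -> 39 < 48, search right half
lo=10, hi=12, mid=11, arr[mid]=45 -> 45 < 48, search right half
lo=12, hi=12, mid=12, arr[mid]=51 -> 51 > 48, search left half
lo=12 > hi=11, target 48 not found

Binary search determines that 48 is not in the array after 4 comparisons. The search space was exhausted without finding the target.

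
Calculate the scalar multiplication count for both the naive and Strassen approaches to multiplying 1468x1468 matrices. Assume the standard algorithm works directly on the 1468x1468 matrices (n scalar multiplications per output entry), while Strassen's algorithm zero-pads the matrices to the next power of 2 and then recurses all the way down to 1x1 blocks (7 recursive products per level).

Matrix multiplication for 1468x1468 matrices:

Strassen's algorithm requires power-of-2 dimensions. Pad 1468x1468 to 2048x2048 (next power of 2).

Standard algorithm: 1468^3 = 3163575232 multiplications
Strassen's algorithm: 7^(log2(2048)) = 7^11 = 1977326743 multiplications
Savings: 3163575232 - 1977326743 = 1186248489 multiplications

Standard: 3163575232 multiplications (1468^3). Strassen: 1977326743 multiplications (7^11, after padding to 2048x2048). Strassen reduces 8 recursive multiplications to 7 at each level.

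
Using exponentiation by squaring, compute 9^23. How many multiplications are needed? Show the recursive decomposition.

Computing 9^23 by squaring (build up from 9^1; each line after the first costs one multiplication):

9^1 = 9
9^2 = (9^1)^2 = 9^2 = 81
9^4 = (9^2)^2 = 81^2 = 6561
9^5 = 9 * 9^4 = 9 * 6561 = 59049
9^10 = (9^5)^2 = 59049^2 = 3486784401
9^11 = 9 * 9^10 = 9 * 3486784401 = 31381059609
9^22 = (9^11)^2 = 31381059609^2 = 984770902183611232881
9^23 = 9 * 9^22 = 9 * 984770902183611232881 = 8862938119652501095929

Result: 8862938119652501095929
Multiplications needed: 7 (7 lines after 9^1)

9^23 = 8862938119652501095929. Using exponentiation by squaring, this requires 7 multiplications. The key idea: if the exponent is even, square the half-power; if odd, multiply by the base once.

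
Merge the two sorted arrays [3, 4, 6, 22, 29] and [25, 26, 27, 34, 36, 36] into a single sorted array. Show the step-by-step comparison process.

Merging process:

Compare 3 vs 25: take 3 from left. Merged: [3]
Compare 4 vs 25: take 4 from left. Merged: [3, 4]
Compare 6 vs 25: take 6 from left. Merged: [3, 4, 6]
Compare 22 vs 25: take 22 from left. Merged: [3, 4, 6, 22]
Compare 29 vs 25: take 25 from right. Merged: [3, 4, 6, 22, 25]
Compare 29 vs 26: take 26 from right. Merged: [3, 4, 6, 22, 25, 26]
Compare 29 vs 27: take 27 from right. Merged: [3, 4, 6, 22, 25, 26, 27]
Compare 29 vs 34: take 29 from left. Merged: [3, 4, 6, 22, 25, 26, 27, 29]
Append remaining from right: [34, 36, 36]. Merged: [3, 4, 6, 22, 25, 26, 27, 29, 34, 36, 36]

Final merged array: [3, 4, 6, 22, 25, 26, 27, 29, 34, 36, 36]
Total comparisons: 8

The merged array is [3, 4, 6, 22, 25, 26, 27, 29, 34, 36, 36], requiring 8 comparisons. The merge step runs in O(n) time where n is the total number of elements.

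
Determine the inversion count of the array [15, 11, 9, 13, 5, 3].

Finding inversions in [15, 11, 9, 13, 5, 3]:

(0, 1): arr[0]=15 > arr[1]=11
(0, 2): arr[0]=15 > arr[2]=9
(0, 3): arr[0]=15 > arr[3]=13
(0, 4): arr[0]=15 > arr[4]=5
(0, 5): arr[0]=15 > arr[5]=3
(1, 2): arr[1]=11 > arr[2]=9
(1, 4): arr[1]=11 > arr[4]=5
(1, 5): arr[1]=11 > arr[5]=3
(2, 4): arr[2]=9 > arr[4]=5
(2, 5): arr[2]=9 > arr[5]=3
(3, 4): arr[3]=13 > arr[4]=5
(3, 5): arr[3]=13 > arr[5]=3
(4, 5): arr[4]=5 > arr[5]=3

Total inversions: 13

The array has 13 inversion(s): (0,1), (0,2), (0,3), (0,4), (0,5), (1,2), (1,4), (1,5), (2,4), (2,5), (3,4), (3,5), (4,5). Each pair (i,j) satisfies i < j and arr[i] > arr[j].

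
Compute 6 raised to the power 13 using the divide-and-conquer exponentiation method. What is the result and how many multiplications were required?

Computing 6^13 by squaring (build up from 6^1; each line after the first costs one multiplication):

6^1 = 6
6^2 = (6^1)^2 = 6^2 = 36
6^3 = 6 * 6^2 = 6 * 36 = 216
6^6 = (6^3)^2 = 216^2 = 46656
6^12 = (6^6)^2 = 46656^2 = 2176782336
6^13 = 6 * 6^12 = 6 * 2176782336 = 13060694016

Result: 13060694016
Multiplications needed: 5 (5 lines after 6^1)

6^13 = 13060694016. Using exponentiation by squaring, this requires 5 multiplications. The key idea: if the exponent is even, square the half-power; if odd, multiply by the base once.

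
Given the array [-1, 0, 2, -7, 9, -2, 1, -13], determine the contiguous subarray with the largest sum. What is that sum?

Using Kadane's algorithm on [-1, 0, 2, -7, 9, -2, 1, -13]:

Scanning through the array:
Position 1 (value 0): max_ending_here = 0, max_so_far = 0
Position 2 (value 2): max_ending_here = 2, max_so_far = 2
Position 3 (value -7): max_ending_here = -5, max_so_far = 2
Position 4 (value 9): max_ending_here = 9, max_so_far = 9
Position 5 (value -2): max_ending_here = 7, max_so_far = 9
Position 6 (value 1): max_ending_here = 8, max_so_far = 9
Position 7 (value -13): max_ending_here = -5, max_so_far = 9

Maximum subarray: [9]
Maximum sum: 9

The maximum subarray is [9] with sum 9. This subarray runs from index 4 to index 4.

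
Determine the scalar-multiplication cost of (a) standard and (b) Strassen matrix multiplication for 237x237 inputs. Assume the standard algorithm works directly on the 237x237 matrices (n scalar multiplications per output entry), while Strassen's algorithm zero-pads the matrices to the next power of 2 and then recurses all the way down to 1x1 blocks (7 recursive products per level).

Matrix multiplication for 237x237 matrices:

Strassen's algorithm requires power-of-2 dimensions. Pad 237x237 to 256x256 (next power of 2).

Standard algorithm: 237^3 = 13312053 multiplications
Strassen's algorithm: 7^(log2(256)) = 7^8 = 5764801 multiplications
Savings: 13312053 - 5764801 = 7547252 multiplications

Standard: 13312053 multiplications (237^3). Strassen: 5764801 multiplications (7^8, after padding to 256x256). Strassen reduces 8 recursive multiplications to 7 at each level.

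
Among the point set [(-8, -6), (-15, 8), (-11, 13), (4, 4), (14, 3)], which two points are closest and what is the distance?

Computing all pairwise distances among 5 points:

d((-8, -6), (-15, 8)) = 15.6525
d((-8, -6), (-11, 13)) = 19.2354
d((-8, -6), (4, 4)) = 15.6205
d((-8, -6), (14, 3)) = 23.7697
d((-15, 8), (-11, 13)) = 6.4031 <-- minimum
d((-15, 8), (4, 4)) = 19.4165
d((-15, 8), (14, 3)) = 29.4279
d((-11, 13), (4, 4)) = 17.4929
d((-11, 13), (14, 3)) = 26.9258
d((4, 4), (14, 3)) = 10.0499

Closest pair: (-15, 8) and (-11, 13) with distance 6.4031

The closest pair is (-15, 8) and (-11, 13) with Euclidean distance 6.4031. For 5 points, brute-force pairwise comparison is shown above. For large n, the divide-and-conquer algorithm (sort by x, recurse on halves, check the dividing strip) achieves O(n log n).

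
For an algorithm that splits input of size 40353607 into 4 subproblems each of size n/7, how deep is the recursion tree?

For divide and conquer with division factor 7:

Problem sizes at each level:
Level 0: 40353607
Level 1: 5764801
Level 2: 823543
Level 3: 117649
Level 4: 16807
Level 5: 2401
Level 6: 343
Level 7: 49
Level 8: 7
Level 9: 1

The root is level 0 and the size-1 base case is level 9 (the tree spans levels 0 through 9, i.e. 10 levels counting the root), so the depth is the number of divisions: log_7(40353607) = 9

The recursion tree depth is log_7(40353607) = 9. At each level, the problem size is divided by 7, so it takes 9 divisions to reduce to a base case of size 1. The algorithm makes 4 recursive calls at each level.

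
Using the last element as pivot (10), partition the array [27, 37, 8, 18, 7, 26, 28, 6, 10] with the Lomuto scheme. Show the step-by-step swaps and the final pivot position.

Lomuto partition with pivot = 10:

Initial array: [27, 37, 8, 18, 7, 26, 28, 6, 10]

arr[0]=27 > 10: no swap
arr[1]=37 > 10: no swap
arr[2]=8 <= 10: swap with position 0, array becomes [8, 37, 27, 18, 7, 26, 28, 6, 10]
arr[3]=18 > 10: no swap
arr[4]=7 <= 10: swap with position 1, array becomes [8, 7, 27, 18, 37, 26, 28, 6, 10]
arr[5]=26 > 10: no swap
arr[6]=28 > 10: no swap
arr[7]=6 <= 10: swap with position 2, array becomes [8, 7, 6, 18, 37, 26, 28, 27, 10]

Place pivot at position 3: [8, 7, 6, 10, 37, 26, 28, 27, 18]
Pivot position: 3

After partitioning with pivot 10, the array becomes [8, 7, 6, 10, 37, 26, 28, 27, 18]. The pivot is placed at index 3. All elements to the left of the pivot are <= 10, and all elements to the right are > 10.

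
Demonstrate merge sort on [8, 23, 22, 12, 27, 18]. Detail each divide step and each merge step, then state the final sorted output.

Merge sort trace:

Split: [8, 23, 22, 12, 27, 18] -> [8, 23, 22] and [12, 27, 18]
  Split: [8, 23, 22] -> [8] and [23, 22]
    Split: [23, 22] -> [23] and [22]
    Merge: [23] + [22] -> [22, 23]
  Merge: [8] + [22, 23] -> [8, 22, 23]
  Split: [12, 27, 18] -> [12] and [27, 18]
    Split: [27, 18] -> [27] and [18]
    Merge: [27] + [18] -> [18, 27]
  Merge: [12] + [18, 27] -> [12, 18, 27]
Merge: [8, 22, 23] + [12, 18, 27] -> [8, 12, 18, 22, 23, 27]

Final sorted array: [8, 12, 18, 22, 23, 27]

The merge sort proceeds by recursively splitting the array and merging sorted halves.
After all merges, the sorted array is [8, 12, 18, 22, 23, 27].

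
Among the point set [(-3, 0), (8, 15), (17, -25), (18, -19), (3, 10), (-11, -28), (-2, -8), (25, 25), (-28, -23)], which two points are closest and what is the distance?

Computing all pairwise distances among 9 points:

d((-3, 0), (8, 15)) = 18.6011
d((-3, 0), (17, -25)) = 32.0156
d((-3, 0), (18, -19)) = 28.3196
d((-3, 0), (3, 10)) = 11.6619
d((-3, 0), (-11, -28)) = 29.1204
d((-3, 0), (-2, -8)) = 8.0623
d((-3, 0), (25, 25)) = 37.5366
d((-3, 0), (-28, -23)) = 33.9706
d((8, 15), (17, -25)) = 41.0
d((8, 15), (18, -19)) = 35.4401
d((8, 15), (3, 10)) = 7.0711
d((8, 15), (-11, -28)) = 47.0106
d((8, 15), (-2, -8)) = 25.0799
d((8, 15), (25, 25)) = 19.7231
d((8, 15), (-28, -23)) = 52.345
d((17, -25), (18, -19)) = 6.0828 <-- minimum
d((17, -25), (3, 10)) = 37.6962
d((17, -25), (-11, -28)) = 28.1603
d((17, -25), (-2, -8)) = 25.4951
d((17, -25), (25, 25)) = 50.636
d((17, -25), (-28, -23)) = 45.0444
d((18, -19), (3, 10)) = 32.6497
d((18, -19), (-11, -28)) = 30.3645
d((18, -19), (-2, -8)) = 22.8254
d((18, -19), (25, 25)) = 44.5533
d((18, -19), (-28, -23)) = 46.1736
d((3, 10), (-11, -28)) = 40.4969
d((3, 10), (-2, -8)) = 18.6815
d((3, 10), (25, 25)) = 26.6271
d((3, 10), (-28, -23)) = 45.2769
d((-11, -28), (-2, -8)) = 21.9317
d((-11, -28), (25, 25)) = 64.0703
d((-11, -28), (-28, -23)) = 17.72
d((-2, -8), (25, 25)) = 42.638
d((-2, -8), (-28, -23)) = 30.0167
d((25, 25), (-28, -23)) = 71.5052

Closest pair: (17, -25) and (18, -19) with distance 6.0828

The closest pair is (17, -25) and (18, -19) with Euclidean distance 6.0828. For 9 points, brute-force pairwise comparison is shown above. For large n, the divide-and-conquer algorithm (sort by x, recurse on halves, check the dividing strip) achieves O(n log n).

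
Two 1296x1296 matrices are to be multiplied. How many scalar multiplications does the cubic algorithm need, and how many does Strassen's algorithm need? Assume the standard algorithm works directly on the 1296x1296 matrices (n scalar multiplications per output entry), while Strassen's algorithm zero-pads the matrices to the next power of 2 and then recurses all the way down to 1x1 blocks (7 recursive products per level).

Matrix multiplication for 1296x1296 matrices:

Strassen's algorithm requires power-of-2 dimensions. Pad 1296x1296 to 2048x2048 (next power of 2).

Standard algorithm: 1296^3 = 2176782336 multiplications
Strassen's algorithm: 7^(log2(2048)) = 7^11 = 1977326743 multiplications
Savings: 2176782336 - 1977326743 = 199455593 multiplications

Standard: 2176782336 multiplications (1296^3). Strassen: 1977326743 multiplications (7^11, after padding to 2048x2048). Strassen reduces 8 recursive multiplications to 7 at each level.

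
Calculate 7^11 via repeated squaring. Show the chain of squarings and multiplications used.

Computing 7^11 by squaring (build up from 7^1; each line after the first costs one multiplication):

7^1 = 7
7^2 = (7^1)^2 = 7^2 = 49
7^4 = (7^2)^2 = 49^2 = 2401
7^5 = 7 * 7^4 = 7 * 2401 = 16807
7^10 = (7^5)^2 = 16807^2 = 282475249
7^11 = 7 * 7^10 = 7 * 282475249 = 1977326743

Result: 1977326743
Multiplications needed: 5 (5 lines after 7^1)

7^11 = 1977326743. Using exponentiation by squaring, this requires 5 multiplications. The key idea: if the exponent is even, square the half-power; if odd, multiply by the base once.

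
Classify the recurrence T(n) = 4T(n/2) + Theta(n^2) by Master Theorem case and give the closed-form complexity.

Master Theorem for T(n) = 4T(n/2) + O(n^2):

a = 4, b = 2, c = 2
log_b(a) = log_2(4) = 2.0000

Case 2: c = 2 = log_2(4) = 2.0000
T(n) = O(n^2 log n) = O(n^2 log n)

For T(n) = 4T(n/2) + O(n^2): log_2(4) = 2.0000. This is Case 2 of the Master Theorem (c = log_b(a), equal work at all levels), giving O(n^2 log n).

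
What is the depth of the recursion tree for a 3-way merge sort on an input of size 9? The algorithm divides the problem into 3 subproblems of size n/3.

For divide and conquer with division factor 3:

Problem sizes at each level:
Level 0: 9
Level 1: 3
Level 2: 1

The root is level 0 and the size-1 base case is level 2 (the tree spans levels 0 through 2, i.e. 3 levels counting the root), so the depth is the number of divisions: log_3(9) = 2

The recursion tree depth is log_3(9) = 2. At each level, the problem size is divided by 3, so it takes 2 divisions to reduce to a base case of size 1. The algorithm makes 3 recursive calls at each level.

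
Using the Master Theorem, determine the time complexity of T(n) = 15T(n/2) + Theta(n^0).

Master Theorem for T(n) = 15T(n/2) + O(n^0):

a = 15, b = 2, c = 0
log_b(a) = log_2(15) = 3.9069

Case 1: c = 0 < log_2(15) = 3.9069
T(n) = O(n^(log_2 15))

For T(n) = 15T(n/2) + O(n^0): log_2(15) = 3.9069. This is Case 1 of the Master Theorem (c < log_b(a), work dominated by leaves), giving O(n^(log_2 15)).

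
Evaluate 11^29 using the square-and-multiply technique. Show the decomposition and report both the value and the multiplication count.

Computing 11^29 by squaring (build up from 11^1; each line after the first costs one multiplication):

11^1 = 11
11^2 = (11^1)^2 = 11^2 = 121
11^3 = 11 * 11^2 = 11 * 121 = 1331
11^6 = (11^3)^2 = 1331^2 = 1771561
11^7 = 11 * 11^6 = 11 * 1771561 = 19487171
11^14 = (11^7)^2 = 19487171^2 = 379749833583241
11^28 = (11^14)^2 = 379749833583241^2 = 144209936106499234037676064081
11^29 = 11 * 11^28 = 11 * 144209936106499234037676064081 = 1586309297171491574414436704891

Result: 1586309297171491574414436704891
Multiplications needed: 7 (7 lines after 11^1)

11^29 = 1586309297171491574414436704891. Using exponentiation by squaring, this requires 7 multiplications. The key idea: if the exponent is even, square the half-power; if odd, multiply by the base once.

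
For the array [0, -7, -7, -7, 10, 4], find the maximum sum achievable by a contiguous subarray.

Using Kadane's algorithm on [0, -7, -7, -7, 10, 4]:

Scanning through the array:
Position 1 (value -7): max_ending_here = -7, max_so_far = 0
Position 2 (value -7): max_ending_here = -7, max_so_far = 0
Position 3 (value -7): max_ending_here = -7, max_so_far = 0
Position 4 (value 10): max_ending_here = 10, max_so_far = 10
Position 5 (value 4): max_ending_here = 14, max_so_far = 14

Maximum subarray: [10, 4]
Maximum sum: 14

The maximum subarray is [10, 4] with sum 14. This subarray runs from index 4 to index 5.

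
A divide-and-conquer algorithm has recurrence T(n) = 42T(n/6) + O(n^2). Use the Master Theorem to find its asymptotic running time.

Master Theorem for T(n) = 42T(n/6) + O(n^2):

a = 42, b = 6, c = 2
log_b(a) = log_6(42) = 2.0860

Case 1: c = 2 < log_6(42) = 2.0860
T(n) = O(n^(log_6 42))

For T(n) = 42T(n/6) + O(n^2): log_6(42) = 2.0860. This is Case 1 of the Master Theorem (c < log_b(a), work dominated by leaves), giving O(n^(log_6 42)).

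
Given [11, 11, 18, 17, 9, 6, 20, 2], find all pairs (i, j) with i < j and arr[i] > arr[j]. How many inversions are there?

Finding inversions in [11, 11, 18, 17, 9, 6, 20, 2]:

(0, 4): arr[0]=11 > arr[4]=9
(0, 5): arr[0]=11 > arr[5]=6
(0, 7): arr[0]=11 > arr[7]=2
(1, 4): arr[1]=11 > arr[4]=9
(1, 5): arr[1]=11 > arr[5]=6
(1, 7): arr[1]=11 > arr[7]=2
(2, 3): arr[2]=18 > arr[3]=17
(2, 4): arr[2]=18 > arr[4]=9
(2, 5): arr[2]=18 > arr[5]=6
(2, 7): arr[2]=18 > arr[7]=2
(3, 4): arr[3]=17 > arr[4]=9
(3, 5): arr[3]=17 > arr[5]=6
(3, 7): arr[3]=17 > arr[7]=2
(4, 5): arr[4]=9 > arr[5]=6
(4, 7): arr[4]=9 > arr[7]=2
(5, 7): arr[5]=6 > arr[7]=2
(6, 7): arr[6]=20 > arr[7]=2

Total inversions: 17

The array has 17 inversion(s): (0,4), (0,5), (0,7), (1,4), (1,5), (1,7), (2,3), (2,4), (2,5), (2,7), (3,4), (3,5), (3,7), (4,5), (4,7), (5,7), (6,7). Each pair (i,j) satisfies i < j and arr[i] > arr[j].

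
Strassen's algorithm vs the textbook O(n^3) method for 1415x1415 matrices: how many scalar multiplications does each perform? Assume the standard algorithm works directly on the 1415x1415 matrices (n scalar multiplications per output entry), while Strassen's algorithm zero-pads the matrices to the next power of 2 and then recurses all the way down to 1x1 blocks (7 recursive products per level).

Matrix multiplication for 1415x1415 matrices:

Strassen's algorithm requires power-of-2 dimensions. Pad 1415x1415 to 2048x2048 (next power of 2).

Standard algorithm: 1415^3 = 2833148375 multiplications
Strassen's algorithm: 7^(log2(2048)) = 7^11 = 1977326743 multiplications
Savings: 2833148375 - 1977326743 = 855821632 multiplications

Standard: 2833148375 multiplications (1415^3). Strassen: 1977326743 multiplications (7^11, after padding to 2048x2048). Strassen reduces 8 recursive multiplications to 7 at each level.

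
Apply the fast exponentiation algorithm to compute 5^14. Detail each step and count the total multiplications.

Computing 5^14 by squaring (build up from 5^1; each line after the first costs one multiplication):

5^1 = 5
5^2 = (5^1)^2 = 5^2 = 25
5^3 = 5 * 5^2 = 5 * 25 = 125
5^6 = (5^3)^2 = 125^2 = 15625
5^7 = 5 * 5^6 = 5 * 15625 = 78125
5^14 = (5^7)^2 = 78125^2 = 6103515625

Result: 6103515625
Multiplications needed: 5 (5 lines after 5^1)

5^14 = 6103515625. Using exponentiation by squaring, this requires 5 multiplications. The key idea: if the exponent is even, square the half-power; if odd, multiply by the base once.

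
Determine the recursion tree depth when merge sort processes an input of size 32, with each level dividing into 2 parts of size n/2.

For divide and conquer with division factor 2:

Problem sizes at each level:
Level 0: 32
Level 1: 16
Level 2: 8
Level 3: 4
Level 4: 2
Level 5: 1

The root is level 0 and the size-1 base case is level 5 (the tree spans levels 0 through 5, i.e. 6 levels counting the root), so the depth is the number of divisions: log_2(32) = 5

The recursion tree depth is log_2(32) = 5. At each level, the problem size is divided by 2, so it takes 5 divisions to reduce to a base case of size 1. The algorithm makes 2 recursive calls at each level.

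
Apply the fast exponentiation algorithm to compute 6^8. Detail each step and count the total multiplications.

Computing 6^8 by squaring (build up from 6^1; each line after the first costs one multiplication):

6^1 = 6
6^2 = (6^1)^2 = 6^2 = 36
6^4 = (6^2)^2 = 36^2 = 1296
6^8 = (6^4)^2 = 1296^2 = 1679616

Result: 1679616
Multiplications needed: 3 (3 lines after 6^1)

6^8 = 1679616. Using exponentiation by squaring, this requires 3 multiplications. The key idea: if the exponent is even, square the half-power; if odd, multiply by the base once.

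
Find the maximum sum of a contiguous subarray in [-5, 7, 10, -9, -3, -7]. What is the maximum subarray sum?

Using Kadane's algorithm on [-5, 7, 10, -9, -3, -7]:

Scanning through the array:
Position 1 (value 7): max_ending_here = 7, max_so_far = 7
Position 2 (value 10): max_ending_here = 17, max_so_far = 17
Position 3 (value -9): max_ending_here = 8, max_so_far = 17
Position 4 (value -3): max_ending_here = 5, max_so_far = 17
Position 5 (value -7): max_ending_here = -2, max_so_far = 17

Maximum subarray: [7, 10]
Maximum sum: 17

The maximum subarray is [7, 10] with sum 17. This subarray runs from index 1 to index 2.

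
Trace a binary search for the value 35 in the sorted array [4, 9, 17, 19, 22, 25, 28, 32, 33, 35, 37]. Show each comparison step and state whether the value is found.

Binary search for 35 in [4, 9, 17, 19, 22, 25, 28, 32, 33, 35, 37]:

lo=0, hi=10, mid=5, arr[mid]=25 -> 25 < 35, search right half
lo=6, hi=10, mid=8, arr[mid]=33 -> 33 < 35, search right half
lo=9, hi=10, mid=9, arr[mid]=35 -> Found target at index 9!

Binary search finds 35 at index 9 after 3 comparisons. The search repeatedly halves the search space by comparing with the middle element.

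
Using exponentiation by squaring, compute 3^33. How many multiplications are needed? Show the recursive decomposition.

Computing 3^33 by squaring (build up from 3^1; each line after the first costs one multiplication):

3^1 = 3
3^2 = (3^1)^2 = 3^2 = 9
3^4 = (3^2)^2 = 9^2 = 81
3^8 = (3^4)^2 = 81^2 = 6561
3^16 = (3^8)^2 = 6561^2 = 43046721
3^32 = (3^16)^2 = 43046721^2 = 1853020188851841
3^33 = 3 * 3^32 = 3 * 1853020188851841 = 5559060566555523

Result: 5559060566555523
Multiplications needed: 6 (6 lines after 3^1)

3^33 = 5559060566555523. Using exponentiation by squaring, this requires 6 multiplications. The key idea: if the exponent is even, square the half-power; if odd, multiply by the base once.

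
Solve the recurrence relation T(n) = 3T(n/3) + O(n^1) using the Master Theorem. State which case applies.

Master Theorem for T(n) = 3T(n/3) + O(n^1):

a = 3, b = 3, c = 1
log_b(a) = log_3(3) = 1.0000

Case 2: c = 1 = log_3(3) = 1.0000
T(n) = O(n^1 log n) = O(n log n)

For T(n) = 3T(n/3) + O(n^1): log_3(3) = 1.0000. This is Case 2 of the Master Theorem (c = log_b(a), equal work at all levels), giving O(n log n).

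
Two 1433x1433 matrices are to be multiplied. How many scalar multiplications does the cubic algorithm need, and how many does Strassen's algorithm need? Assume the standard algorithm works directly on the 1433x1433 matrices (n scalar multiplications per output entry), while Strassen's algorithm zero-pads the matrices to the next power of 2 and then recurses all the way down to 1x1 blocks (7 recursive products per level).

Matrix multiplication for 1433x1433 matrices:

Strassen's algorithm requires power-of-2 dimensions. Pad 1433x1433 to 2048x2048 (next power of 2).

Standard algorithm: 1433^3 = 2942649737 multiplications
Strassen's algorithm: 7^(log2(2048)) = 7^11 = 1977326743 multiplications
Savings: 2942649737 - 1977326743 = 965322994 multiplications

Standard: 2942649737 multiplications (1433^3). Strassen: 1977326743 multiplications (7^11, after padding to 2048x2048). Strassen reduces 8 recursive multiplications to 7 at each level.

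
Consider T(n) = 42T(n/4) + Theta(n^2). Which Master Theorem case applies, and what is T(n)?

Master Theorem for T(n) = 42T(n/4) + O(n^2):

a = 42, b = 4, c = 2
log_b(a) = log_4(42) = 2.6962

Case 1: c = 2 < log_4(42) = 2.6962
T(n) = O(n^(log_4 42))

For T(n) = 42T(n/4) + O(n^2): log_4(42) = 2.6962. This is Case 1 of the Master Theorem (c < log_b(a), work dominated by leaves), giving O(n^(log_4 42)).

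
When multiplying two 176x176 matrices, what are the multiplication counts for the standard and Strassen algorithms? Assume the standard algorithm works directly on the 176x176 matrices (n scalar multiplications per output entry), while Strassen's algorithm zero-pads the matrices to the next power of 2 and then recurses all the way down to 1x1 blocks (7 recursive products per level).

Matrix multiplication for 176x176 matrices:

Strassen's algorithm requires power-of-2 dimensions. Pad 176x176 to 256x256 (next power of 2).

Standard algorithm: 176^3 = 5451776 multiplications
Strassen's algorithm: 7^(log2(256)) = 7^8 = 5764801 multiplications
Difference: 5451776 - 5764801 = -313025 (Strassen uses MORE here due to padding overhead — for small or just-over-power-of-2 n, padding can outweigh the per-level savings)

Standard: 5451776 multiplications (176^3). Strassen: 5764801 multiplications (7^8, after padding to 256x256). Strassen reduces 8 recursive multiplications to 7 at each level.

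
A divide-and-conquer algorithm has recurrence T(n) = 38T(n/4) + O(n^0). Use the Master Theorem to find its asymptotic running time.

Master Theorem for T(n) = 38T(n/4) + O(n^0):

a = 38, b = 4, c = 0
log_b(a) = log_4(38) = 2.6240

Case 1: c = 0 < log_4(38) = 2.6240
T(n) = O(n^(log_4 38))

For T(n) = 38T(n/4) + O(n^0): log_4(38) = 2.6240. This is Case 1 of the Master Theorem (c < log_b(a), work dominated by leaves), giving O(n^(log_4 38)).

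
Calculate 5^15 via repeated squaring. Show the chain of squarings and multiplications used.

Computing 5^15 by squaring (build up from 5^1; each line after the first costs one multiplication):

5^1 = 5
5^2 = (5^1)^2 = 5^2 = 25
5^3 = 5 * 5^2 = 5 * 25 = 125
5^6 = (5^3)^2 = 125^2 = 15625
5^7 = 5 * 5^6 = 5 * 15625 = 78125
5^14 = (5^7)^2 = 78125^2 = 6103515625
5^15 = 5 * 5^14 = 5 * 6103515625 = 30517578125

Result: 30517578125
Multiplications needed: 6 (6 lines after 5^1)

5^15 = 30517578125. Using exponentiation by squaring, this requires 6 multiplications. The key idea: if the exponent is even, square the half-power; if odd, multiply by the base once.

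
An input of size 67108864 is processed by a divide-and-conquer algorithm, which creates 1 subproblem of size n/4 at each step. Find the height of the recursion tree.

For divide and conquer with division factor 4:

Problem sizes at each level:
Level 0: 67108864
Level 1: 16777216
Level 2: 4194304
Level 3: 1048576
Level 4: 262144
Level 5: 65536
Level 6: 16384
Level 7: 4096
Level 8: 1024
Level 9: 256
Level 10: 64
Level 11: 16
Level 12: 4
Level 13: 1

The root is level 0 and the size-1 base case is level 13 (the tree spans levels 0 through 13, i.e. 14 levels counting the root), so the depth is the number of divisions: log_4(67108864) = 13

The recursion tree depth is log_4(67108864) = 13. At each level, the problem size is divided by 4, so it takes 13 divisions to reduce to a base case of size 1. The algorithm makes 1 recursive call at each level.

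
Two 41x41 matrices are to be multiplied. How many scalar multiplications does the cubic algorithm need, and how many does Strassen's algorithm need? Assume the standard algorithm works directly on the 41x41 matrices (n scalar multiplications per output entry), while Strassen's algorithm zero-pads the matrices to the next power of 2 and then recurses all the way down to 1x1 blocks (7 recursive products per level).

Matrix multiplication for 41x41 matrices:

Strassen's algorithm requires power-of-2 dimensions. Pad 41x41 to 64x64 (next power of 2).

Standard algorithm: 41^3 = 68921 multiplications
Strassen's algorithm: 7^(log2(64)) = 7^6 = 117649 multiplications
Difference: 68921 - 117649 = -48728 (Strassen uses MORE here due to padding overhead — for small or just-over-power-of-2 n, padding can outweigh the per-level savings)

Standard: 68921 multiplications (41^3). Strassen: 117649 multiplications (7^6, after padding to 64x64). Strassen reduces 8 recursive multiplications to 7 at each level.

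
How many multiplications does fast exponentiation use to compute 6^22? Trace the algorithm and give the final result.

Computing 6^22 by squaring (build up from 6^1; each line after the first costs one multiplication):

6^1 = 6
6^2 = (6^1)^2 = 6^2 = 36
6^4 = (6^2)^2 = 36^2 = 1296
6^5 = 6 * 6^4 = 6 * 1296 = 7776
6^10 = (6^5)^2 = 7776^2 = 60466176
6^11 = 6 * 6^10 = 6 * 60466176 = 362797056
6^22 = (6^11)^2 = 362797056^2 = 131621703842267136

Result: 131621703842267136
Multiplications needed: 6 (6 lines after 6^1)

6^22 = 131621703842267136. Using exponentiation by squaring, this requires 6 multiplications. The key idea: if the exponent is even, square the half-power; if odd, multiply by the base once.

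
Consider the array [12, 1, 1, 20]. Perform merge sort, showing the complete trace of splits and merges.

Merge sort trace:

Split: [12, 1, 1, 20] -> [12, 1] and [1, 20]
  Split: [12, 1] -> [12] and [1]
  Merge: [12] + [1] -> [1, 12]
  Split: [1, 20] -> [1] and [20]
  Merge: [1] + [20] -> [1, 20]
Merge: [1, 12] + [1, 20] -> [1, 1, 12, 20]

Final sorted array: [1, 1, 12, 20]

The merge sort proceeds by recursively splitting the array and merging sorted halves.
After all merges, the sorted array is [1, 1, 12, 20].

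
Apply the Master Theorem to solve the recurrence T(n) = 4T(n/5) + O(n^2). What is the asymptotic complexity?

Master Theorem for T(n) = 4T(n/5) + O(n^2):

a = 4, b = 5, c = 2
log_b(a) = log_5(4) = 0.8614

Case 3: c = 2 > log_5(4) = 0.8614
T(n) = O(n^2) = O(n^2)

For T(n) = 4T(n/5) + O(n^2): log_5(4) = 0.8614. This is Case 3 of the Master Theorem (c > log_b(a), work dominated by root), giving O(n^2).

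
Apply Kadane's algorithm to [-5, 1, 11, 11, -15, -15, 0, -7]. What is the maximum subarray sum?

Using Kadane's algorithm on [-5, 1, 11, 11, -15, -15, 0, -7]:

Scanning through the array:
Position 1 (value 1): max_ending_here = 1, max_so_far = 1
Position 2 (value 11): max_ending_here = 12, max_so_far = 12
Position 3 (value 11): max_ending_here = 23, max_so_far = 23
Position 4 (value -15): max_ending_here = 8, max_so_far = 23
Position 5 (value -15): max_ending_here = -7, max_so_far = 23
Position 6 (value 0): max_ending_here = 0, max_so_far = 23
Position 7 (value -7): max_ending_here = -7, max_so_far = 23

Maximum subarray: [1, 11, 11]
Maximum sum: 23

The maximum subarray is [1, 11, 11] with sum 23. This subarray runs from index 1 to index 3.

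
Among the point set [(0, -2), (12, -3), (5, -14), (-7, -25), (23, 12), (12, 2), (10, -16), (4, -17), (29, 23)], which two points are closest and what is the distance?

Computing all pairwise distances among 9 points:

d((0, -2), (12, -3)) = 12.0416
d((0, -2), (5, -14)) = 13.0
d((0, -2), (-7, -25)) = 24.0416
d((0, -2), (23, 12)) = 26.9258
d((0, -2), (12, 2)) = 12.6491
d((0, -2), (10, -16)) = 17.2047
d((0, -2), (4, -17)) = 15.5242
d((0, -2), (29, 23)) = 38.2884
d((12, -3), (5, -14)) = 13.0384
d((12, -3), (-7, -25)) = 29.0689
d((12, -3), (23, 12)) = 18.6011
d((12, -3), (12, 2)) = 5.0
d((12, -3), (10, -16)) = 13.1529
d((12, -3), (4, -17)) = 16.1245
d((12, -3), (29, 23)) = 31.0644
d((5, -14), (-7, -25)) = 16.2788
d((5, -14), (23, 12)) = 31.6228
d((5, -14), (12, 2)) = 17.4642
d((5, -14), (10, -16)) = 5.3852
d((5, -14), (4, -17)) = 3.1623 <-- minimum
d((5, -14), (29, 23)) = 44.1022
d((-7, -25), (23, 12)) = 47.634
d((-7, -25), (12, 2)) = 33.0151
d((-7, -25), (10, -16)) = 19.2354
d((-7, -25), (4, -17)) = 13.6015
d((-7, -25), (29, 23)) = 60.0
d((23, 12), (12, 2)) = 14.8661
d((23, 12), (10, -16)) = 30.8707
d((23, 12), (4, -17)) = 34.6699
d((23, 12), (29, 23)) = 12.53
d((12, 2), (10, -16)) = 18.1108
d((12, 2), (4, -17)) = 20.6155
d((12, 2), (29, 23)) = 27.0185
d((10, -16), (4, -17)) = 6.0828
d((10, -16), (29, 23)) = 43.382
d((4, -17), (29, 23)) = 47.1699

Closest pair: (5, -14) and (4, -17) with distance 3.1623

The closest pair is (5, -14) and (4, -17) with Euclidean distance 3.1623. For 9 points, brute-force pairwise comparison is shown above. For large n, the divide-and-conquer algorithm (sort by x, recurse on halves, check the dividing strip) achieves O(n log n).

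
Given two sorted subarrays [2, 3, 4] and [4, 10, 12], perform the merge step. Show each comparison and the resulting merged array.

Merging process:

Compare 2 vs 4: take 2 from left. Merged: [2]
Compare 3 vs 4: take 3 from left. Merged: [2, 3]
Compare 4 vs 4: take 4 from left. Merged: [2, 3, 4]
Append remaining from right: [4, 10, 12]. Merged: [2, 3, 4, 4, 10, 12]

Final merged array: [2, 3, 4, 4, 10, 12]
Total comparisons: 3

The merged array is [2, 3, 4, 4, 10, 12], requiring 3 comparisons. The merge step runs in O(n) time where n is the total number of elements.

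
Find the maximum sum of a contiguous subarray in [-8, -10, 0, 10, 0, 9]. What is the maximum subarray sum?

Using Kadane's algorithm on [-8, -10, 0, 10, 0, 9]:

Scanning through the array:
Position 1 (value -10): max_ending_here = -10, max_so_far = -8
Position 2 (value 0): max_ending_here = 0, max_so_far = 0
Position 3 (value 10): max_ending_here = 10, max_so_far = 10
Position 4 (value 0): max_ending_here = 10, max_so_far = 10
Position 5 (value 9): max_ending_here = 19, max_so_far = 19

Maximum subarray: [0, 10, 0, 9]
Maximum sum: 19

The maximum subarray is [0, 10, 0, 9] with sum 19. This subarray runs from index 2 to index 5.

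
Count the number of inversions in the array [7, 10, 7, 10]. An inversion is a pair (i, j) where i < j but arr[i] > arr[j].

Finding inversions in [7, 10, 7, 10]:

(1, 2): arr[1]=10 > arr[2]=7

Total inversions: 1

The array has 1 inversion(s): (1,2). Each pair (i,j) satisfies i < j and arr[i] > arr[j].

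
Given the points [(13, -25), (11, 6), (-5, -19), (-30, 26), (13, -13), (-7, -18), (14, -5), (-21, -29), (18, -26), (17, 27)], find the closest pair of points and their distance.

Computing all pairwise distances among 10 points:

d((13, -25), (11, 6)) = 31.0644
d((13, -25), (-5, -19)) = 18.9737
d((13, -25), (-30, 26)) = 66.7083
d((13, -25), (13, -13)) = 12.0
d((13, -25), (-7, -18)) = 21.1896
d((13, -25), (14, -5)) = 20.025
d((13, -25), (-21, -29)) = 34.2345
d((13, -25), (18, -26)) = 5.099
d((13, -25), (17, 27)) = 52.1536
d((11, 6), (-5, -19)) = 29.6816
d((11, 6), (-30, 26)) = 45.618
d((11, 6), (13, -13)) = 19.105
d((11, 6), (-7, -18)) = 30.0
d((11, 6), (14, -5)) = 11.4018
d((11, 6), (-21, -29)) = 47.4236
d((11, 6), (18, -26)) = 32.7567
d((11, 6), (17, 27)) = 21.8403
d((-5, -19), (-30, 26)) = 51.4782
d((-5, -19), (13, -13)) = 18.9737
d((-5, -19), (-7, -18)) = 2.2361 <-- minimum
d((-5, -19), (14, -5)) = 23.6008
d((-5, -19), (-21, -29)) = 18.868
d((-5, -19), (18, -26)) = 24.0416
d((-5, -19), (17, 27)) = 50.9902
d((-30, 26), (13, -13)) = 58.0517
d((-30, 26), (-7, -18)) = 49.6488
d((-30, 26), (14, -5)) = 53.8238
d((-30, 26), (-21, -29)) = 55.7315
d((-30, 26), (18, -26)) = 70.7672
d((-30, 26), (17, 27)) = 47.0106
d((13, -13), (-7, -18)) = 20.6155
d((13, -13), (14, -5)) = 8.0623
d((13, -13), (-21, -29)) = 37.5766
d((13, -13), (18, -26)) = 13.9284
d((13, -13), (17, 27)) = 40.1995
d((-7, -18), (14, -5)) = 24.6982
d((-7, -18), (-21, -29)) = 17.8045
d((-7, -18), (18, -26)) = 26.2488
d((-7, -18), (17, 27)) = 51.0
d((14, -5), (-21, -29)) = 42.4382
d((14, -5), (18, -26)) = 21.3776
d((14, -5), (17, 27)) = 32.1403
d((-21, -29), (18, -26)) = 39.1152
d((-21, -29), (17, 27)) = 67.6757
d((18, -26), (17, 27)) = 53.0094

Closest pair: (-5, -19) and (-7, -18) with distance 2.2361

The closest pair is (-5, -19) and (-7, -18) with Euclidean distance 2.2361. For 10 points, brute-force pairwise comparison is shown above. For large n, the divide-and-conquer algorithm (sort by x, recurse on halves, check the dividing strip) achieves O(n log n).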